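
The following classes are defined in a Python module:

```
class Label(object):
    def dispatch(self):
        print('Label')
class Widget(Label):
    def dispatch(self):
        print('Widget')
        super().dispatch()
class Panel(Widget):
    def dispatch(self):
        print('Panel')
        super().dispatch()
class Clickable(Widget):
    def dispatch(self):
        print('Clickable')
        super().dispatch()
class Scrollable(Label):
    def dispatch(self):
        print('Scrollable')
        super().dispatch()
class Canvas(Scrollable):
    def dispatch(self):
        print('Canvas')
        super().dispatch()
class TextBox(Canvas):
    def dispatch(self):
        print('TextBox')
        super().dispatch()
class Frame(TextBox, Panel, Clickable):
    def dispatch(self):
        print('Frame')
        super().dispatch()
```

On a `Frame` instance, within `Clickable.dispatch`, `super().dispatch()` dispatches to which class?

Widget

L[Frame] = Frame + merge(L[TextBox], L[Panel], L[Clickable], [TextBox Panel Clickable])
  take TextBox:  [TextBox Canvas Scrollable Label object] + [Panel Widget Label object] + [Clickable Widget Label object] + [TextBox Panel Clickable]
  take Canvas:  [Canvas Scrollable Label object] + [Panel Widget Label object] + [Clickable Widget Label object] + [Panel Clickable]
  take Scrollable:  [Scrollable Label object] + [Panel Widget Label object] + [Clickable Widget Label object] + [Panel Clickable]
  take Panel:  [Label object] + [Panel Widget Label object] + [Clickable Widget Label object] + [Panel Clickable]
  take Clickable:  [Label object] + [Widget Label object] + [Clickable Widget Label object] + [Clickable]
  take Widget:  [Label object] + [Widget Label object] + [Widget Label object]
  take Label:  [Label object] + [Label object] + [Label object]
  take object:  [object] + [object] + [object]
MRO: Frame TextBox Canvas Scrollable Panel Clickable Widget Label object
super() in Clickable.dispatch on a Frame instance goes to the class after Clickable in Frame's MRO: Widget.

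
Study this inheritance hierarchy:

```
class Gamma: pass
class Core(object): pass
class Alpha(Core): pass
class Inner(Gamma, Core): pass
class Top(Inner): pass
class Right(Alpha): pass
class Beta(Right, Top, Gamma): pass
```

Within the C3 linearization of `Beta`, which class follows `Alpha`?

Top

L[Beta] = Beta + merge(L[Right], L[Top], L[Gamma], [Right Top Gamma])
  take Right:  [Right Alpha Core object] + [Top Inner Gamma Core object] + [Gamma object] + [Right Top Gamma]
  take Alpha:  [Alpha Core object] + [Top Inner Gamma Core object] + [Gamma object] + [Top Gamma]
  take Top:  [Core object] + [Top Inner Gamma Core object] + [Gamma object] + [Top Gamma]
  take Inner:  [Core object] + [Inner Gamma Core object] + [Gamma object] + [Gamma]
  take Gamma:  [Core object] + [Gamma Core object] + [Gamma object] + [Gamma]
  take Core:  [Core object] + [Core object] + [object]
  take object:  [object] + [object] + [object]
MRO: Beta Right Alpha Top Inner Gamma Core object
Alpha is at position 2; next is Top.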